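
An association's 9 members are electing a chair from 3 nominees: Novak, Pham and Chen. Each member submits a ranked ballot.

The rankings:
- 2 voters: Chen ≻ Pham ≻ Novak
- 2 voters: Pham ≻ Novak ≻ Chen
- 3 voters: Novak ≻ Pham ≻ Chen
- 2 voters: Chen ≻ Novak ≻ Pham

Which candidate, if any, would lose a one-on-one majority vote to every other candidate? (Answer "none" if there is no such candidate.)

Head-to-head results (9 voters):
Novak vs Pham: Novak, 5–4.
Novak–Chen: Novak 5–4.
Pham vs Chen: 5 to 4, Pham.
Chen is beaten in every head-to-head and is the Condorcet loser.

Chen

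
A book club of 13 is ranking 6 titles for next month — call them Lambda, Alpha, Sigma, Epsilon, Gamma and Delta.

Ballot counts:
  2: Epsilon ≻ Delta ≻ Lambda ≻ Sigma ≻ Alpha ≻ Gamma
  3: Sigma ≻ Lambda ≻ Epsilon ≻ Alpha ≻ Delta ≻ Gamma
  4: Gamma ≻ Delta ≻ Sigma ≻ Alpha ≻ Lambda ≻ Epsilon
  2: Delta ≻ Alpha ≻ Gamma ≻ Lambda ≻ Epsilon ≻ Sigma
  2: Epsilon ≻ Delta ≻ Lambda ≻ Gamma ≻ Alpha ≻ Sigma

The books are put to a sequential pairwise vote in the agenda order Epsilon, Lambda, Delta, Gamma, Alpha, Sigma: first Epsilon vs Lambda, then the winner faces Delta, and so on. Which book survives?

Delta

Round 1: Epsilon vs Lambda — 4–9, Lambda advances.
Round 2: Lambda vs Delta — 3–10, Delta advances.
Round 3: Delta vs Gamma — 9–4, Delta advances.
Round 4: Delta vs Alpha — 10–3, Delta advances.
Round 5: Delta vs Sigma — 10–3, Delta advances.
Delta survives the agenda.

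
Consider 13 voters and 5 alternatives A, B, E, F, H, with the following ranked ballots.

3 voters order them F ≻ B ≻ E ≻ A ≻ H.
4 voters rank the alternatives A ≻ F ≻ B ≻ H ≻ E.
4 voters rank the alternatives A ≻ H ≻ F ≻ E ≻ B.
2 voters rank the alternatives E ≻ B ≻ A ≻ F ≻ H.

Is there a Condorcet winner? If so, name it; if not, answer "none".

A

Head-to-head results (13 voters):
A vs B: 8 to 5, A.
A vs E: A is ranked higher on 4+4 = 8 ballots, E on 5. A wins 8–5.
A vs F: A is ranked higher on 4+4+2 = 10 ballots, F on 3. A wins 10–3.
A vs H: 13 to 0, A.
B vs E: 7 to 6, B.
B vs F: 2 for B, 11 for F — F by 11–2.
B vs H: 3+4+2 = 9 for B, 4 for H — B by 9–4.
E vs F: 2 to 11, F.
E vs H: E preferred on 3+2 = 5 ballots; H wins 8–5.
F vs H: 3+4+2 = 9 for F, 4 for H — F by 9–4.
Only A has no losses; A is the Condorcet winner.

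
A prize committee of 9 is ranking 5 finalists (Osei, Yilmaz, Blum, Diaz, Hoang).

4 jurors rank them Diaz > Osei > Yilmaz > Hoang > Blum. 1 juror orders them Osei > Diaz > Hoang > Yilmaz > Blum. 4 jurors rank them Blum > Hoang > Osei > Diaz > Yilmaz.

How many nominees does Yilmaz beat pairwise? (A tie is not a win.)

1

Yilmaz against each rival (9 jurors):
Yilmaz vs Osei: Osei wins 9–0.
Yilmaz vs Blum: Yilmaz, 5–4.
Yilmaz vs Diaz: Yilmaz preferred on 0 ballots; Diaz wins 9–0.
Yilmaz vs Hoang: Yilmaz preferred on 4 ballots; Hoang wins 5–4.
Yilmaz beats Blum; loses to Osei, Diaz, Hoang — 1 pairwise win.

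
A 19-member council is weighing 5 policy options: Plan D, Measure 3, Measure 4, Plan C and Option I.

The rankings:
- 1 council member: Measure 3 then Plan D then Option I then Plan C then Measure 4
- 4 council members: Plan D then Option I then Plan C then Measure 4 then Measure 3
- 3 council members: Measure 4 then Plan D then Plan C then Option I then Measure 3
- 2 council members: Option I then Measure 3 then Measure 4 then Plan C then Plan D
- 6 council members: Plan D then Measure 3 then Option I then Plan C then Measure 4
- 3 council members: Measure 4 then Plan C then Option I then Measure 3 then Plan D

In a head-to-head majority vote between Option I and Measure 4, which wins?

Ballots ranking Option I above Measure 4: 1 + 4 + 2 + 6 = 13.
Ballots ranking Measure 4 above Option I: 19 − 13 = 6.
Option I wins the head-to-head 13–6.

Option I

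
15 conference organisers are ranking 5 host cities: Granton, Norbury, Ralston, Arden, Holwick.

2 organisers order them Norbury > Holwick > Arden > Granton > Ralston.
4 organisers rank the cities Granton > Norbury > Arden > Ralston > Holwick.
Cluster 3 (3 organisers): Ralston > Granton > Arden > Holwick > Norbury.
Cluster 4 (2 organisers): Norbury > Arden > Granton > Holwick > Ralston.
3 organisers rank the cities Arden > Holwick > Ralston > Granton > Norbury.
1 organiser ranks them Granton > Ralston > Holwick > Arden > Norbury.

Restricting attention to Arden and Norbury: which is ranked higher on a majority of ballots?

Ballots ranking Arden above Norbury: 3 + 3 + 1 = 7.
Ballots ranking Norbury above Arden: 15 − 7 = 8.
Norbury wins the head-to-head 8–7.

Norbury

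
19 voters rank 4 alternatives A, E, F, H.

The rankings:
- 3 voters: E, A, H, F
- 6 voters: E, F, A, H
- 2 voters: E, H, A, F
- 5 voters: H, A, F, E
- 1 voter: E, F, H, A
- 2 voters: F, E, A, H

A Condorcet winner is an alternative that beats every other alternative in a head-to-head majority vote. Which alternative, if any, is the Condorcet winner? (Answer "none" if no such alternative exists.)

E

Pairwise majorities:
A vs E: E, 14–5.
A vs F: 10 to 9, A.
A vs H: 11 to 8, A.
E vs F: E, 12–7.
E vs H: E, 14–5.
F vs H: 9 to 10, H.
E beats each of A, F, H — E is the Condorcet winner.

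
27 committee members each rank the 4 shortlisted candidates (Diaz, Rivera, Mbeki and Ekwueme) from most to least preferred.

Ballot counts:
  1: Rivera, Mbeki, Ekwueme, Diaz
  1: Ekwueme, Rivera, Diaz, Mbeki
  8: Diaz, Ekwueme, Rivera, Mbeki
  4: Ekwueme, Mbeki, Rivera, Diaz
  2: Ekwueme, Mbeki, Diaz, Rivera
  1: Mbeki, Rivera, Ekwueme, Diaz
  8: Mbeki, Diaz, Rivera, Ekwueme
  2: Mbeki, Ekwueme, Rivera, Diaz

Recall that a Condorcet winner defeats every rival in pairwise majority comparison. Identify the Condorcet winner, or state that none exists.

Check each pair by majority over 27 ballots:
Diaz vs Rivera: Diaz, 18–9.
Diaz vs Mbeki: Mbeki wins 18–9.
Diaz vs Ekwueme: Diaz, 16–11.
Rivera vs Mbeki: Mbeki, 17–10.
Rivera vs Ekwueme: Ekwueme, 17–10.
Mbeki–Ekwueme: Ekwueme 15–12.
Every candidate loses at least once (Diaz loses to Mbeki; Rivera loses to Diaz; Mbeki loses to Ekwueme; Ekwueme loses to Diaz). The majority relation contains the cycle Diaz → Ekwueme → Mbeki → Diaz, so there is no Condorcet winner.

none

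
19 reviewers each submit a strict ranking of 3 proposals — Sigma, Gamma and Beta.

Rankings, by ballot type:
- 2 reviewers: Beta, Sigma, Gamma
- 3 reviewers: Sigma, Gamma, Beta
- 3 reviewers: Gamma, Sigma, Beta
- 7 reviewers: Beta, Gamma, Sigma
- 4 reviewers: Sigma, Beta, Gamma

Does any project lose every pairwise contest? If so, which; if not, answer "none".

none

Head-to-head results (19 reviewers):
Sigma vs Gamma: Gamma, 10–9.
Sigma vs Beta: Sigma, 10–9.
Gamma vs Beta: Gamma is ranked higher on 3+3 = 6 ballots, Beta on 13. Beta wins 13–6.
No project is winless: Sigma beats Beta; Gamma beats Sigma; Beta beats Gamma. There is no Condorcet loser.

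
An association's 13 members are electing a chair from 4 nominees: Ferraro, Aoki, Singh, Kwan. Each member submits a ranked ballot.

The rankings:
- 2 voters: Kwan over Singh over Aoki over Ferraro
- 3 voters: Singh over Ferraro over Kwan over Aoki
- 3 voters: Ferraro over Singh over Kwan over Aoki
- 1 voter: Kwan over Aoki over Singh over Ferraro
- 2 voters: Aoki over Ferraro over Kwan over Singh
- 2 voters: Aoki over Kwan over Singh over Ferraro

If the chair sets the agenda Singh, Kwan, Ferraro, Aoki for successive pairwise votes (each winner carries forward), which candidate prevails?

Round 1: Singh vs Kwan — 6–7, Kwan advances.
Round 2: Kwan vs Ferraro — 5–8, Ferraro advances.
Round 3: Ferraro vs Aoki — 6–7, Aoki advances.
Aoki survives the agenda.

Aoki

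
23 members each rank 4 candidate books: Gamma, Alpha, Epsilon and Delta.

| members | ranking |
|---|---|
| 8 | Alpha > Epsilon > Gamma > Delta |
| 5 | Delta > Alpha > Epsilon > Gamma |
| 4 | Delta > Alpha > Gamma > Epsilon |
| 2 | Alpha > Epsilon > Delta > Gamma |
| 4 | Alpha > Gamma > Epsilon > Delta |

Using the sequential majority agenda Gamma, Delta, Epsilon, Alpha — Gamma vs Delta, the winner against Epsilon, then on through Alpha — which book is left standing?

Alpha

Round 1: Gamma vs Delta — 12–11, Gamma advances.
Round 2: Gamma vs Epsilon — 8–15, Epsilon advances.
Round 3: Epsilon vs Alpha — 0–23, Alpha advances.
The agenda winner is Alpha.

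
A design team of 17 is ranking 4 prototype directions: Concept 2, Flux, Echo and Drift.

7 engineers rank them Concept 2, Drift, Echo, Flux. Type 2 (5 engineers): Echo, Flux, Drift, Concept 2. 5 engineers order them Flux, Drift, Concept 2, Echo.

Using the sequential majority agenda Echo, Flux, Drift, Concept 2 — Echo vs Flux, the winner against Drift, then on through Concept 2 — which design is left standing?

Drift

Round 1: Echo vs Flux — 12–5, Echo advances.
Round 2: Echo vs Drift — 5–12, Drift advances.
Round 3: Drift vs Concept 2 — 10–7, Drift advances.
Drift survives the agenda.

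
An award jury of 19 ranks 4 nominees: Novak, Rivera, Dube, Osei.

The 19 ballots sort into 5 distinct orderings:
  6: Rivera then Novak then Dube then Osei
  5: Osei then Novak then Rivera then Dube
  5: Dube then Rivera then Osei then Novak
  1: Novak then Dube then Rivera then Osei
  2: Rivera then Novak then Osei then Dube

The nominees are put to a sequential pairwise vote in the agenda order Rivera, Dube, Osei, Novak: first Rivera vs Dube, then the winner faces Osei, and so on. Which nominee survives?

Rivera

Round 1: Rivera vs Dube — 13–6, Rivera advances.
Round 2: Rivera vs Osei — 14–5, Rivera advances.
Round 3: Rivera vs Novak — 13–6, Rivera advances.
The agenda winner is Rivera.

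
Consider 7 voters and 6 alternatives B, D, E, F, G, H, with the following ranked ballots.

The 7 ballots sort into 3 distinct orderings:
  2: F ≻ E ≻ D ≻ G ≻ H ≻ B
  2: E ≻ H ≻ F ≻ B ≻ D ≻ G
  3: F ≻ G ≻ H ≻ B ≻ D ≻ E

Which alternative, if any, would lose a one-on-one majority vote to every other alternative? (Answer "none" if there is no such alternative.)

none

Pairwise majorities:
B vs D: B wins 5–2.
B vs E: B is ranked higher on 3 ballots, E on 4. E wins 4–3.
B vs F: F, 7–0.
B vs G: G, 5–2.
B vs H: H, 7–0.
D vs E: D is ranked higher on 3 ballots, E on 4. E wins 4–3.
D vs F: 0 to 7, F.
D vs G: D preferred on 2+2 = 4 ballots; D wins 4–3.
D vs H: H wins 5–2.
E vs F: E preferred on 2 ballots; F wins 5–2.
E vs G: 2+2 = 4 for E, 3 for G — E by 4–3.
E vs H: E is ranked higher on 2+2 = 4 ballots, H on 3. E wins 4–3.
F vs G: F, 7–0.
F vs H: F, 5–2.
G vs H: G wins 5–2.
Each alternative has at least one pairwise win (B beats D; D beats G; E beats B; F beats B; G beats B; H beats B) — no Condorcet loser.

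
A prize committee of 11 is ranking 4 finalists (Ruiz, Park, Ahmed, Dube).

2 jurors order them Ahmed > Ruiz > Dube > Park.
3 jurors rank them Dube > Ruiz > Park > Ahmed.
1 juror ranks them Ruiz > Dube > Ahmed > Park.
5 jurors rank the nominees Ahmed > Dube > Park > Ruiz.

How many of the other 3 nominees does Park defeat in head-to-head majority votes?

Park against each rival (11 jurors):
Park vs Ruiz: 5 to 6, Ruiz.
Park–Ahmed: Ahmed 8–3.
Park–Dube: Dube 11–0.
Park beats no one; loses to Ruiz, Ahmed, Dube — 0 pairwise wins.

0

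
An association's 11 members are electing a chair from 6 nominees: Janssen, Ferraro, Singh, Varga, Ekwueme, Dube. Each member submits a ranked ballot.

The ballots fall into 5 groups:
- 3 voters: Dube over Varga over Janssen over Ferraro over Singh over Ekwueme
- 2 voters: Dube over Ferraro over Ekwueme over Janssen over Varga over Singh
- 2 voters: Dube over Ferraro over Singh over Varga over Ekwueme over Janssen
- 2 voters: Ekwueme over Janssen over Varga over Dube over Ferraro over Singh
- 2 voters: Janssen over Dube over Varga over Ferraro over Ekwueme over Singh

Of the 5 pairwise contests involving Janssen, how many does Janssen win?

3

Janssen against each rival (11 voters):
Janssen vs Ferraro: Janssen is ranked higher on 3+2+2 = 7 ballots, Ferraro on 4. Janssen wins 7–4.
Janssen–Singh: Janssen 9–2.
Janssen vs Varga: 6 to 5, Janssen.
Janssen vs Ekwueme: 3+2 = 5 for Janssen, 6 for Ekwueme — Ekwueme by 6–5.
Janssen vs Dube: Janssen is ranked higher on 2+2 = 4 ballots, Dube on 7. Dube wins 7–4.
Janssen beats Ferraro, Singh, Varga; loses to Ekwueme, Dube — 3 pairwise wins.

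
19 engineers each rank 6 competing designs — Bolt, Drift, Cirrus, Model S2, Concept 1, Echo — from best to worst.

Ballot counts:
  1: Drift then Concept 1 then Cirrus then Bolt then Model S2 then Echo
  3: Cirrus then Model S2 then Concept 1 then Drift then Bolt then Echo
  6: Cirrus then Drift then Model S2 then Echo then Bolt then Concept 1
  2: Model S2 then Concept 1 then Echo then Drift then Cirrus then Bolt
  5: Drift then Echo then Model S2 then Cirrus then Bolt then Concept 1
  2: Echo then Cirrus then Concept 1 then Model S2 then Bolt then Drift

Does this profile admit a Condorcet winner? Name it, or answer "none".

Check each pair by majority over 19 ballots:
Bolt vs Drift: 2 to 17, Drift.
Bolt vs Cirrus: Bolt is ranked higher on 0 ballots, Cirrus on 19. Cirrus wins 19–0.
Bolt vs Model S2: 1 for Bolt, 18 for Model S2 — Model S2 by 18–1.
Bolt vs Concept 1: 11 to 8, Bolt.
Bolt vs Echo: 1+3 = 4 for Bolt, 15 for Echo — Echo by 15–4.
Drift vs Cirrus: Drift preferred on 1+2+5 = 8 ballots; Cirrus wins 11–8.
Drift vs Model S2: 12 to 7, Drift.
Drift vs Concept 1: Drift preferred on 1+6+5 = 12 ballots; Drift wins 12–7.
Drift vs Echo: 15 to 4, Drift.
Cirrus vs Model S2: 12 to 7, Cirrus.
Cirrus vs Concept 1: Cirrus preferred on 3+6+5+2 = 16 ballots; Cirrus wins 16–3.
Cirrus vs Echo: Cirrus preferred on 1+3+6 = 10 ballots; Cirrus wins 10–9.
Model S2 vs Concept 1: 16 to 3, Model S2.
Model S2 vs Echo: Model S2 is ranked higher on 1+3+6+2 = 12 ballots, Echo on 7. Model S2 wins 12–7.
Concept 1 vs Echo: 1+3+2 = 6 for Concept 1, 13 for Echo — Echo by 13–6.
Cirrus beats each of Bolt, Drift, Model S2, Concept 1, Echo — Cirrus is the Condorcet winner.

Cirrus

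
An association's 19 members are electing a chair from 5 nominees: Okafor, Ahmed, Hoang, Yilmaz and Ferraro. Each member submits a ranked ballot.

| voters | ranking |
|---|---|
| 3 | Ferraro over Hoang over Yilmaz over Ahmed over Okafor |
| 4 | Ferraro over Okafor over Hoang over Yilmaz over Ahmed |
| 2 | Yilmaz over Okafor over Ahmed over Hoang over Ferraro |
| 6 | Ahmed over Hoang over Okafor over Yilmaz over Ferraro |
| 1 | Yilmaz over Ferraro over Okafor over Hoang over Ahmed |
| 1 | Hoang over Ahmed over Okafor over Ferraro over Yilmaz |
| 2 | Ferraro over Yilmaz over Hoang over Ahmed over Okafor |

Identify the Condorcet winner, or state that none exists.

Ferraro

Check each pair by majority over 19 ballots:
Okafor vs Ahmed: 7 to 12, Ahmed.
Okafor vs Hoang: 4+2+1 = 7 for Okafor, 12 for Hoang — Hoang by 12–7.
Okafor vs Yilmaz: Okafor is ranked higher on 4+6+1 = 11 ballots, Yilmaz on 8. Okafor wins 11–8.
Okafor vs Ferraro: 2+6+1 = 9 for Okafor, 10 for Ferraro — Ferraro by 10–9.
Ahmed vs Hoang: 2+6 = 8 for Ahmed, 11 for Hoang — Hoang by 11–8.
Ahmed vs Yilmaz: 6+1 = 7 for Ahmed, 12 for Yilmaz — Yilmaz by 12–7.
Ahmed vs Ferraro: Ahmed preferred on 2+6+1 = 9 ballots; Ferraro wins 10–9.
Hoang vs Yilmaz: Hoang preferred on 3+4+6+1 = 14 ballots; Hoang wins 14–5.
Hoang vs Ferraro: 2+6+1 = 9 for Hoang, 10 for Ferraro — Ferraro by 10–9.
Yilmaz vs Ferraro: Yilmaz is ranked higher on 2+6+1 = 9 ballots, Ferraro on 10. Ferraro wins 10–9.
Ferraro wins every pairwise contest, so Ferraro is the Condorcet winner.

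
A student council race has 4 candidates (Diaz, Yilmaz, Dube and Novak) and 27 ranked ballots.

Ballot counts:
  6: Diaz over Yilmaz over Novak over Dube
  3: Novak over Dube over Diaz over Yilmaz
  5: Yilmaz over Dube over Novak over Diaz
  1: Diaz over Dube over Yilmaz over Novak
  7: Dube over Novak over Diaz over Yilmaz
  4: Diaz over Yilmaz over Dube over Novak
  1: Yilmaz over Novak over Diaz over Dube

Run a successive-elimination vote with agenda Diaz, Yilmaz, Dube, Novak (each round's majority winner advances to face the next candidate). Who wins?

Dube

Round 1: Diaz vs Yilmaz — 21–6, Diaz advances.
Round 2: Diaz vs Dube — 12–15, Dube advances.
Round 3: Dube vs Novak — 17–10, Dube advances.
Dube survives the agenda.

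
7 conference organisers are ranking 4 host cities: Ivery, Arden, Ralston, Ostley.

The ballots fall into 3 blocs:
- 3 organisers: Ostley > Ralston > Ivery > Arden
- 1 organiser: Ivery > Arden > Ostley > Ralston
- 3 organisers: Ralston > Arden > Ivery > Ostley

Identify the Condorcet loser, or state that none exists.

none

Pairwise majorities:
Ivery vs Arden: Ivery, 4–3.
Ivery vs Ralston: Ivery preferred on 1 ballot; Ralston wins 6–1.
Ivery–Ostley: Ivery 4–3.
Arden vs Ralston: Arden is ranked higher on 1 ballot, Ralston on 6. Ralston wins 6–1.
Arden vs Ostley: Arden wins 4–3.
Ralston vs Ostley: Ostley wins 4–3.
Every city wins at least one matchup (Ivery beats Arden; Arden beats Ostley; Ralston beats Ivery; Ostley beats Ralston), so there is no Condorcet loser.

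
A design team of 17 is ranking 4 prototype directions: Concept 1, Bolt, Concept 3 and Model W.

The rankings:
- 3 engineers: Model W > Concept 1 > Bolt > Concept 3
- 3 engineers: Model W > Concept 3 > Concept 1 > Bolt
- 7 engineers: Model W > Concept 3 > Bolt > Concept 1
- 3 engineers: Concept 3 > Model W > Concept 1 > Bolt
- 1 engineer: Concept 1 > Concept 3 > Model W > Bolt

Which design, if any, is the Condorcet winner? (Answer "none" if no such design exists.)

Head-to-head results (17 engineers):
Concept 1–Bolt: Concept 1 10–7.
Concept 1 vs Concept 3: Concept 3, 13–4.
Concept 1 vs Model W: Model W wins 16–1.
Bolt vs Concept 3: Concept 3, 14–3.
Bolt–Model W: Model W 17–0.
Concept 3–Model W: Model W 13–4.
Model W defeats every rival head-to-head and is the Condorcet winner.

Model W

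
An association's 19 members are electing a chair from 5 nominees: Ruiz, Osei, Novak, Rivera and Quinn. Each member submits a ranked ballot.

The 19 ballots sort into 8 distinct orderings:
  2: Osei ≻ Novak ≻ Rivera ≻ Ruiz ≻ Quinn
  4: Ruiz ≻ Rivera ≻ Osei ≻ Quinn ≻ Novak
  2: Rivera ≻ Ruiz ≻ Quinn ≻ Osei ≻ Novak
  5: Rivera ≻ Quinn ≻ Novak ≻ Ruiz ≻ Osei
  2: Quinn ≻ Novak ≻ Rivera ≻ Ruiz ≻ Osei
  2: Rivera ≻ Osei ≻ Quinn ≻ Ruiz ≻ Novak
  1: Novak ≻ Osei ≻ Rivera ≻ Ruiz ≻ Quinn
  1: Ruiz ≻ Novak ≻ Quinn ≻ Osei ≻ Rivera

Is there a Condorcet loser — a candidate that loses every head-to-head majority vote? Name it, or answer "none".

none

Pairwise majorities:
Ruiz vs Osei: 14 to 5, Ruiz.
Ruiz vs Novak: 4+2+2+1 = 9 for Ruiz, 10 for Novak — Novak by 10–9.
Ruiz vs Rivera: Rivera, 14–5.
Ruiz–Quinn: Ruiz 10–9.
Osei vs Novak: Osei wins 10–9.
Osei vs Rivera: Rivera, 15–4.
Osei–Quinn: Quinn 10–9.
Novak vs Rivera: Rivera wins 13–6.
Novak vs Quinn: Novak preferred on 2+1+1 = 4 ballots; Quinn wins 15–4.
Rivera vs Quinn: Rivera, 16–3.
Each candidate has at least one pairwise win (Ruiz beats Osei; Osei beats Novak; Novak beats Ruiz; Rivera beats Ruiz; Quinn beats Osei) — no Condorcet loser.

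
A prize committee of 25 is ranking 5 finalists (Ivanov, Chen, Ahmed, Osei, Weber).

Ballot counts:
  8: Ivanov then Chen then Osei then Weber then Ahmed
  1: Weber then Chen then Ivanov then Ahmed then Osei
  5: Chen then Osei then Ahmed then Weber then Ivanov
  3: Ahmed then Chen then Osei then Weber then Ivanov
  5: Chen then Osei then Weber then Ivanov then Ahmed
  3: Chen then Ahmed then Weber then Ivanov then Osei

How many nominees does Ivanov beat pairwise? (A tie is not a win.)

1

Ivanov against each rival (25 jurors):
Ivanov vs Chen: Ivanov is ranked higher on 8 ballots, Chen on 17. Chen wins 17–8.
Ivanov vs Ahmed: Ivanov wins 14–11.
Ivanov vs Osei: Osei wins 13–12.
Ivanov vs Weber: 8 to 17, Weber.
Ivanov beats Ahmed; loses to Chen, Osei, Weber — 1 pairwise win.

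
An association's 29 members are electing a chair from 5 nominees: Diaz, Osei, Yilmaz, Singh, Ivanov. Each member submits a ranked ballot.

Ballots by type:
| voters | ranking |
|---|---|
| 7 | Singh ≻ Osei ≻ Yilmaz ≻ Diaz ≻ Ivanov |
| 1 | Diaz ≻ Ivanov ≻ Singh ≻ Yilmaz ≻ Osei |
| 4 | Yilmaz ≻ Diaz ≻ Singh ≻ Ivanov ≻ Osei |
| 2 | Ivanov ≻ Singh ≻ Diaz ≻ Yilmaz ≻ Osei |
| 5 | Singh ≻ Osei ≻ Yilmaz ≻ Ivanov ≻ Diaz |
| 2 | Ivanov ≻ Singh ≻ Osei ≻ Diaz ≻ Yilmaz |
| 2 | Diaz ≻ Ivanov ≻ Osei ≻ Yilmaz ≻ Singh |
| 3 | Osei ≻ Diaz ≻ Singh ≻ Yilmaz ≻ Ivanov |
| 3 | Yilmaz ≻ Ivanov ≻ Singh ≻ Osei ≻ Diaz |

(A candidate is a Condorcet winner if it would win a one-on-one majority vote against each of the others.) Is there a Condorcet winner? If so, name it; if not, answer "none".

Pairwise majorities:
Diaz vs Osei: 1+4+2+2 = 9 for Diaz, 20 for Osei — Osei by 20–9.
Diaz vs Yilmaz: Diaz is ranked higher on 1+2+2+2+3 = 10 ballots, Yilmaz on 19. Yilmaz wins 19–10.
Diaz vs Singh: 1+4+2+3 = 10 for Diaz, 19 for Singh — Singh by 19–10.
Diaz vs Ivanov: Diaz preferred on 7+1+4+2+3 = 17 ballots; Diaz wins 17–12.
Osei vs Yilmaz: 7+5+2+2+3 = 19 for Osei, 10 for Yilmaz — Osei by 19–10.
Osei vs Singh: 2+3 = 5 for Osei, 24 for Singh — Singh by 24–5.
Osei vs Ivanov: Osei is ranked higher on 7+5+3 = 15 ballots, Ivanov on 14. Osei wins 15–14.
Yilmaz vs Singh: Yilmaz is ranked higher on 4+2+3 = 9 ballots, Singh on 20. Singh wins 20–9.
Yilmaz vs Ivanov: 7+4+5+3+3 = 22 for Yilmaz, 7 for Ivanov — Yilmaz by 22–7.
Singh vs Ivanov: 19 to 10, Singh.
Singh defeats every rival head-to-head and is the Condorcet winner.

Singh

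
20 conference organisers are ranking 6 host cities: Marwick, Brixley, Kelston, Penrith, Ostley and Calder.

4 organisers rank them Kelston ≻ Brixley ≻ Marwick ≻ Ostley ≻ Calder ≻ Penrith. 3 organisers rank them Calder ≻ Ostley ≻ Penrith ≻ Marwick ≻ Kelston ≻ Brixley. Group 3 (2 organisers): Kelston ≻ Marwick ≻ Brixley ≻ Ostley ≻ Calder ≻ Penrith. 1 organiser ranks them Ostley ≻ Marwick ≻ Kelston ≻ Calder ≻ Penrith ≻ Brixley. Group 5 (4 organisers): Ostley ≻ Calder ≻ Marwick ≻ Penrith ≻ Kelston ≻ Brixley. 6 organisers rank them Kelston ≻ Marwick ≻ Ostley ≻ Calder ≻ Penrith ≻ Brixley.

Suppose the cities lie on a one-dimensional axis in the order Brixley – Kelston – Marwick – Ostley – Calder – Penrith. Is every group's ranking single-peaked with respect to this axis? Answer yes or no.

Axis positions: Brixley=1, Kelston=2, Marwick=3, Ostley=4, Calder=5, Penrith=6.
Group 1 (peak Kelston at position 2): ranking walks positions 2-1-3-4-5-6, expanding outward from the peak — single-peaked.
Group 2 (peak Calder at position 5): ranking walks positions 5-4-6-3-2-1, expanding outward from the peak — single-peaked.
Group 3 (peak Kelston at position 2): ranking walks positions 2-3-1-4-5-6, expanding outward from the peak — single-peaked.
Group 4 (peak Ostley at position 4): ranking walks positions 4-3-2-5-6-1, expanding outward from the peak — single-peaked.
Group 5 (peak Ostley at position 4): ranking walks positions 4-5-3-6-2-1, expanding outward from the peak — single-peaked.
Group 6 (peak Kelston at position 2): ranking walks positions 2-3-4-5-6-1, expanding outward from the peak — single-peaked.
Every ranking is single-peaked on this axis.

yes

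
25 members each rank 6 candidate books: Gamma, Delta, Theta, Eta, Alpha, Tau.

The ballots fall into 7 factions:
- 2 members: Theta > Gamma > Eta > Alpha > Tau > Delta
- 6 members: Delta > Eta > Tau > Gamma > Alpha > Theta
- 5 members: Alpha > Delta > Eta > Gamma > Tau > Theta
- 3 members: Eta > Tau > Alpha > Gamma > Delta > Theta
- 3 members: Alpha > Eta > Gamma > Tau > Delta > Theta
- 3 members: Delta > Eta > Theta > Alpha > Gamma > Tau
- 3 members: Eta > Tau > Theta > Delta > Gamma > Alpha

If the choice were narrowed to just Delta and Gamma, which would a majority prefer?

Delta

Ballots ranking Delta above Gamma: 6 + 5 + 3 + 3 = 17.
Ballots ranking Gamma above Delta: 25 − 17 = 8.
Delta wins the head-to-head 17–8.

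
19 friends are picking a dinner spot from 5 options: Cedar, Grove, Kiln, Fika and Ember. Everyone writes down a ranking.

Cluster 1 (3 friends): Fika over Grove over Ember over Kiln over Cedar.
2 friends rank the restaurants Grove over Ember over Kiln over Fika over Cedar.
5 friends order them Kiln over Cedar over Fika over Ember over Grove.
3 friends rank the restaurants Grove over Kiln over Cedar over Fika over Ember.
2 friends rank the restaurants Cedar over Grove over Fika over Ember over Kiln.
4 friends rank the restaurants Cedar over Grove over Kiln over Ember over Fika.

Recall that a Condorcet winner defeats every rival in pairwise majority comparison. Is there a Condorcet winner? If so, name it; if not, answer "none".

none

Head-to-head results (19 friends):
Cedar vs Grove: 11 to 8, Cedar.
Cedar vs Kiln: 2+4 = 6 for Cedar, 13 for Kiln — Kiln by 13–6.
Cedar vs Fika: Cedar is ranked higher on 5+3+2+4 = 14 ballots, Fika on 5. Cedar wins 14–5.
Cedar vs Ember: Cedar is ranked higher on 5+3+2+4 = 14 ballots, Ember on 5. Cedar wins 14–5.
Grove vs Kiln: Grove is ranked higher on 3+2+3+2+4 = 14 ballots, Kiln on 5. Grove wins 14–5.
Grove vs Fika: Grove preferred on 2+3+2+4 = 11 ballots; Grove wins 11–8.
Grove vs Ember: Grove preferred on 3+2+3+2+4 = 14 ballots; Grove wins 14–5.
Kiln vs Fika: 14 to 5, Kiln.
Kiln vs Ember: Kiln preferred on 5+3+4 = 12 ballots; Kiln wins 12–7.
Fika vs Ember: Fika preferred on 3+5+3+2 = 13 ballots; Fika wins 13–6.
Each restaurant drops at least one matchup (Cedar loses to Kiln; Grove loses to Cedar; Kiln loses to Grove; Fika loses to Cedar; Ember loses to Cedar); the cycle Cedar → Grove → Kiln → Cedar rules out a Condorcet winner.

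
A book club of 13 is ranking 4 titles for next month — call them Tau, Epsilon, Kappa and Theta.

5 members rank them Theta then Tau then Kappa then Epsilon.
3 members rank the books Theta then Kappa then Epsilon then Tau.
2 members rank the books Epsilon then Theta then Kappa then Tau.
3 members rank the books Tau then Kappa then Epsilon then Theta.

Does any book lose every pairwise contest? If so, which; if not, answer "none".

Head-to-head results (13 members):
Tau–Epsilon: Tau 8–5.
Tau vs Kappa: Tau is ranked higher on 5+3 = 8 ballots, Kappa on 5. Tau wins 8–5.
Tau vs Theta: Theta, 10–3.
Epsilon vs Kappa: 2 for Epsilon, 11 for Kappa — Kappa by 11–2.
Epsilon vs Theta: Theta wins 8–5.
Kappa vs Theta: 3 to 10, Theta.
Only Epsilon has no wins; Epsilon is the Condorcet loser.

Epsilon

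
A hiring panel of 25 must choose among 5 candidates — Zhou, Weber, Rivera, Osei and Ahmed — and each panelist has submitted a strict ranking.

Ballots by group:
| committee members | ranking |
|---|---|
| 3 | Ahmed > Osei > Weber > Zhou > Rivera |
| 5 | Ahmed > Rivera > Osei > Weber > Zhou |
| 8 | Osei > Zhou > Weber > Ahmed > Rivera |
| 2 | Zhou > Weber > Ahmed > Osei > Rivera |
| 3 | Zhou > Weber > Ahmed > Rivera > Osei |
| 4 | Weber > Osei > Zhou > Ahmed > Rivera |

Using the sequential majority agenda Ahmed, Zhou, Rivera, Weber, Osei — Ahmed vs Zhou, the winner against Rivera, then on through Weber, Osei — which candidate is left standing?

Round 1: Ahmed vs Zhou — 8–17, Zhou advances.
Round 2: Zhou vs Rivera — 20–5, Zhou advances.
Round 3: Zhou vs Weber — 13–12, Zhou advances.
Round 4: Zhou vs Osei — 5–20, Osei advances.
Osei survives the agenda.

Osei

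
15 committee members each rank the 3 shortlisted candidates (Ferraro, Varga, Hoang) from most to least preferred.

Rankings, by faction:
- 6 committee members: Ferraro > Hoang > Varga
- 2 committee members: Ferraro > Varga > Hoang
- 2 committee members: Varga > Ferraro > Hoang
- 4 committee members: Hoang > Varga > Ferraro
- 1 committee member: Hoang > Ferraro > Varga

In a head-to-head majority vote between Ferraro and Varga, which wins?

Ferraro

Ballots ranking Ferraro above Varga: 6 + 2 + 1 = 9.
Ballots ranking Varga above Ferraro: 15 − 9 = 6.
Ferraro wins the head-to-head 9–6.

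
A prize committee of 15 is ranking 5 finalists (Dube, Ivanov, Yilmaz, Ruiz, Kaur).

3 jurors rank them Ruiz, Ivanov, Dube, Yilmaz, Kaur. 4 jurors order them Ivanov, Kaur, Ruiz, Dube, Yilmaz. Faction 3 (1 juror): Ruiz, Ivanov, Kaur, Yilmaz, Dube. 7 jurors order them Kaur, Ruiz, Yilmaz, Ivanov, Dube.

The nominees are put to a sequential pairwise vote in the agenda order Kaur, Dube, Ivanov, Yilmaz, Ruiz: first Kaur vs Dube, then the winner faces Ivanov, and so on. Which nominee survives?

Ruiz

Round 1: Kaur vs Dube — 12–3, Kaur advances.
Round 2: Kaur vs Ivanov — 7–8, Ivanov advances.
Round 3: Ivanov vs Yilmaz — 8–7, Ivanov advances.
Round 4: Ivanov vs Ruiz — 4–11, Ruiz advances.
The agenda winner is Ruiz.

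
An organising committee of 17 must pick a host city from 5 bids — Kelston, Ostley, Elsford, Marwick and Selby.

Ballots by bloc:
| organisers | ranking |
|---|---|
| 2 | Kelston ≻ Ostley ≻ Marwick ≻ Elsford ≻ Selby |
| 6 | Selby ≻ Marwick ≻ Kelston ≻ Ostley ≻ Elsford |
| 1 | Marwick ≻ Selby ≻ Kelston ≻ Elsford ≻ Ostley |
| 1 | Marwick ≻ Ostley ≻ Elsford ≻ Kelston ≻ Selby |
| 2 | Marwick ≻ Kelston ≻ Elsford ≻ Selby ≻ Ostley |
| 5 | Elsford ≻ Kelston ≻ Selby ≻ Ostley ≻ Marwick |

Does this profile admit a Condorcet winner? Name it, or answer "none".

none

Pairwise majorities:
Kelston vs Ostley: Kelston is ranked higher on 2+6+1+2+5 = 16 ballots, Ostley on 1. Kelston wins 16–1.
Kelston vs Elsford: 2+6+1+2 = 11 for Kelston, 6 for Elsford — Kelston by 11–6.
Kelston vs Marwick: Kelston is ranked higher on 2+5 = 7 ballots, Marwick on 10. Marwick wins 10–7.
Kelston vs Selby: Kelston is ranked higher on 2+1+2+5 = 10 ballots, Selby on 7. Kelston wins 10–7.
Ostley vs Elsford: Ostley is ranked higher on 2+6+1 = 9 ballots, Elsford on 8. Ostley wins 9–8.
Ostley vs Marwick: 2+5 = 7 for Ostley, 10 for Marwick — Marwick by 10–7.
Ostley vs Selby: 3 to 14, Selby.
Elsford vs Marwick: Elsford preferred on 5 ballots; Marwick wins 12–5.
Elsford vs Selby: Elsford is ranked higher on 2+1+2+5 = 10 ballots, Selby on 7. Elsford wins 10–7.
Marwick vs Selby: 2+1+1+2 = 6 for Marwick, 11 for Selby — Selby by 11–6.
Every city loses at least once (Kelston loses to Marwick; Ostley loses to Kelston; Elsford loses to Kelston; Marwick loses to Selby; Selby loses to Kelston). The majority relation contains the cycle Kelston > Selby > Marwick > Kelston, so there is no Condorcet winner.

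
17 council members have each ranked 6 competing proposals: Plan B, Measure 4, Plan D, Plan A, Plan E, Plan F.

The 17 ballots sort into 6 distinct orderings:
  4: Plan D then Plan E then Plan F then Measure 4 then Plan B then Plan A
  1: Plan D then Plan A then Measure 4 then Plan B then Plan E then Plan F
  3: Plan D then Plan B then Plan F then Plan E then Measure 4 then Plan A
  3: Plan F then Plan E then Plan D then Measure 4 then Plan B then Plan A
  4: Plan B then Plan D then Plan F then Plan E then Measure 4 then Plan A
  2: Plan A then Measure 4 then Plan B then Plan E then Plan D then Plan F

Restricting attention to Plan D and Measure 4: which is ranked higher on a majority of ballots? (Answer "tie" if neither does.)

Ballots ranking Plan D above Measure 4: 4 + 1 + 3 + 3 + 4 = 15.
Ballots ranking Measure 4 above Plan D: 17 − 15 = 2.
Plan D wins the head-to-head 15–2.

Plan D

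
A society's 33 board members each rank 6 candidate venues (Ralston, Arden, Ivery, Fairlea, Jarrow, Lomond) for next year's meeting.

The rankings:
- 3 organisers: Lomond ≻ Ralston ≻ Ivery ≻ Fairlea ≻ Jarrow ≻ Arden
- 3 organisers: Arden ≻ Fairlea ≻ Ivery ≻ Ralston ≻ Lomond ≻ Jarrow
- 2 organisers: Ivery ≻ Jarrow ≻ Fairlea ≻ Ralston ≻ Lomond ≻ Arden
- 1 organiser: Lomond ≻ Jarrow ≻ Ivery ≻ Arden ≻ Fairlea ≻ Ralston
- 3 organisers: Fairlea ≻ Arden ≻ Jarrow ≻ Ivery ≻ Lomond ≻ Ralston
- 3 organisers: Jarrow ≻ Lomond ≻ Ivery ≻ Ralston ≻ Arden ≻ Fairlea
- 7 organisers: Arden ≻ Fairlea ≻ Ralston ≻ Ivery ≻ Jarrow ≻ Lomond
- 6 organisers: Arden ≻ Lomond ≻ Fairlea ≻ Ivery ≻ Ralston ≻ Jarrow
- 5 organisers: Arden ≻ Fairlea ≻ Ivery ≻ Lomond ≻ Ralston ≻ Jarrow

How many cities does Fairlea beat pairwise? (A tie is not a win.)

4

Fairlea against each rival (33 organisers):
Fairlea vs Ralston: 27 to 6, Fairlea.
Fairlea vs Arden: Arden wins 25–8.
Fairlea vs Ivery: 3+3+7+6+5 = 24 for Fairlea, 9 for Ivery — Fairlea by 24–9.
Fairlea vs Jarrow: Fairlea is ranked higher on 3+3+3+7+6+5 = 27 ballots, Jarrow on 6. Fairlea wins 27–6.
Fairlea vs Lomond: 20 to 13, Fairlea.
Fairlea beats Ralston, Ivery, Jarrow, Lomond; loses to Arden — 4 pairwise wins.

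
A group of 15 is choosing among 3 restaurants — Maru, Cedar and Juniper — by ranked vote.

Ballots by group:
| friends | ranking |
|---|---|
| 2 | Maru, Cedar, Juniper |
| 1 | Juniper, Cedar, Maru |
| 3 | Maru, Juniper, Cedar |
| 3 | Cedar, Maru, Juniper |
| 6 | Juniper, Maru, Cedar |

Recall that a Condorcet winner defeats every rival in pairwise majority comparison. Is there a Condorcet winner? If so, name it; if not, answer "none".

Maru

Check each pair by majority over 15 ballots:
Maru vs Cedar: Maru preferred on 2+3+6 = 11 ballots; Maru wins 11–4.
Maru vs Juniper: Maru, 8–7.
Cedar vs Juniper: 2+3 = 5 for Cedar, 10 for Juniper — Juniper by 10–5.
Maru defeats every rival head-to-head and is the Condorcet winner.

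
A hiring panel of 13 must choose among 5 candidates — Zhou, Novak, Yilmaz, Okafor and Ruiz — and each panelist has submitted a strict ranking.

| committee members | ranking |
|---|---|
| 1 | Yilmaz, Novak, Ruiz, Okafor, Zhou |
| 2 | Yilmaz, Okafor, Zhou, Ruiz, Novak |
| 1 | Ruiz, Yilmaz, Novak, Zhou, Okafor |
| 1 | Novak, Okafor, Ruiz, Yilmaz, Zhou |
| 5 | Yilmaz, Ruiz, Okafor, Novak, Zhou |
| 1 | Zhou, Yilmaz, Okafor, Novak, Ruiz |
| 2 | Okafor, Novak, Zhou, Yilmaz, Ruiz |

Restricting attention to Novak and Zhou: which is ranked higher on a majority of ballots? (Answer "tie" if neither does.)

Ballots ranking Novak above Zhou: 1 + 1 + 1 + 5 + 2 = 10.
Ballots ranking Zhou above Novak: 13 − 10 = 3.
Novak wins the head-to-head 10–3.

Novak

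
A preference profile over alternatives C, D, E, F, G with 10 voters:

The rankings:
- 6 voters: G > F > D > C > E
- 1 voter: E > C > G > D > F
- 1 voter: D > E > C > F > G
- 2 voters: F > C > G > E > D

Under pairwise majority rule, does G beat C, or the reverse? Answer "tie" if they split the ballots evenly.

Ballots ranking G above C: 6.
Ballots ranking C above G: 10 − 6 = 4.
G wins the head-to-head 6–4.

G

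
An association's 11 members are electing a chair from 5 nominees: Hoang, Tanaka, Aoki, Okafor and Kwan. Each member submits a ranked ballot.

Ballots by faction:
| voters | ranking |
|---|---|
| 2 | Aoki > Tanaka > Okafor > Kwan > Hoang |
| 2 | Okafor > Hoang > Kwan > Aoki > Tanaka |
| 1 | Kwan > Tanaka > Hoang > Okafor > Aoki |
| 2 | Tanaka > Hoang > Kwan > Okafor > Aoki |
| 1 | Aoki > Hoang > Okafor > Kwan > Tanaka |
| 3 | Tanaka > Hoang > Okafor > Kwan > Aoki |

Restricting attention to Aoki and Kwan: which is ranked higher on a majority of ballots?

Ballots ranking Aoki above Kwan: 2 + 1 = 3.
Ballots ranking Kwan above Aoki: 11 − 3 = 8.
Kwan wins the head-to-head 8–3.

Kwan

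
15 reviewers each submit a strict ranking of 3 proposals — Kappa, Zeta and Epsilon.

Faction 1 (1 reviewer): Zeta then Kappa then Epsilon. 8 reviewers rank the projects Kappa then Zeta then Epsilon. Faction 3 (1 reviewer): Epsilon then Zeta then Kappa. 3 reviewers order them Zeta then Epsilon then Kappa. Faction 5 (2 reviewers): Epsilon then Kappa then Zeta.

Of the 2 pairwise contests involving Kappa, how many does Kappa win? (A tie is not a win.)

Kappa against each rival (15 reviewers):
Kappa vs Zeta: 8+2 = 10 for Kappa, 5 for Zeta — Kappa by 10–5.
Kappa vs Epsilon: Kappa preferred on 1+8 = 9 ballots; Kappa wins 9–6.
Kappa beats Zeta, Epsilon — 2 pairwise wins.

2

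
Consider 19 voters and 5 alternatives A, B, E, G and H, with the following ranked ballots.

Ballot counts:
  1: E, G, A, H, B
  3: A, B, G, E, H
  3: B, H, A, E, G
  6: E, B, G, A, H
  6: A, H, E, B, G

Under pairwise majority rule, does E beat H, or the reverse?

Ballots ranking E above H: 1 + 3 + 6 = 10.
Ballots ranking H above E: 19 − 10 = 9.
E wins the head-to-head 10–9.

E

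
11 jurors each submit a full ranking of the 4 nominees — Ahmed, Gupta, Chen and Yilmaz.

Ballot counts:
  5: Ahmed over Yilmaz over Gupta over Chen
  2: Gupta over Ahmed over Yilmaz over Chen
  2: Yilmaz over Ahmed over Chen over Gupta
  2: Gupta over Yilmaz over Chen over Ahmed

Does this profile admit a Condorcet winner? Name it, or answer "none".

Pairwise majorities:
Ahmed vs Gupta: Ahmed preferred on 5+2 = 7 ballots; Ahmed wins 7–4.
Ahmed vs Chen: 5+2+2 = 9 for Ahmed, 2 for Chen — Ahmed by 9–2.
Ahmed vs Yilmaz: Ahmed, 7–4.
Gupta vs Chen: 5+2+2 = 9 for Gupta, 2 for Chen — Gupta by 9–2.
Gupta vs Yilmaz: Gupta preferred on 2+2 = 4 ballots; Yilmaz wins 7–4.
Chen vs Yilmaz: Chen preferred on 0 ballots; Yilmaz wins 11–0.
Ahmed wins every pairwise contest, so Ahmed is the Condorcet winner.

Ahmed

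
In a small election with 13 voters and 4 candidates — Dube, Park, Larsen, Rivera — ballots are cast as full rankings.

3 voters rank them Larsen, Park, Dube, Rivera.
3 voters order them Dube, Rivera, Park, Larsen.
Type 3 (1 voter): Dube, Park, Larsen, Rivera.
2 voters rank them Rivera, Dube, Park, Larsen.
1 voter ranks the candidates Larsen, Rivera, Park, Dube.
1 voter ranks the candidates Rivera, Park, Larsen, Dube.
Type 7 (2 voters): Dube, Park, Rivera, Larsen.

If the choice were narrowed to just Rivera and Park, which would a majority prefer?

Ballots ranking Rivera above Park: 3 + 2 + 1 + 1 = 7.
Ballots ranking Park above Rivera: 13 − 7 = 6.
Rivera wins the head-to-head 7–6.

Rivera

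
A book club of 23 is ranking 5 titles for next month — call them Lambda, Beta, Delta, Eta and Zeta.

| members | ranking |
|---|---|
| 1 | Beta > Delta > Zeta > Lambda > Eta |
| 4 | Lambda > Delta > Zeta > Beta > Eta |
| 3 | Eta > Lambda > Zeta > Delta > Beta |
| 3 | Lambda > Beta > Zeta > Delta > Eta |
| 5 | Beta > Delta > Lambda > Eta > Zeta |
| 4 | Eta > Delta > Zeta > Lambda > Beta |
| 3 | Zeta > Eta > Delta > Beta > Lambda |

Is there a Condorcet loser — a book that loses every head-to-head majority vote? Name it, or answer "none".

Pairwise majorities:
Lambda vs Beta: Lambda preferred on 4+3+3+4 = 14 ballots; Lambda wins 14–9.
Lambda vs Delta: Lambda is ranked higher on 4+3+3 = 10 ballots, Delta on 13. Delta wins 13–10.
Lambda vs Eta: Lambda preferred on 1+4+3+5 = 13 ballots; Lambda wins 13–10.
Lambda vs Zeta: Lambda, 15–8.
Beta–Delta: Delta 14–9.
Beta vs Eta: Beta, 13–10.
Beta vs Zeta: Zeta, 14–9.
Delta vs Eta: Delta wins 13–10.
Delta vs Zeta: Delta wins 14–9.
Eta vs Zeta: Eta is ranked higher on 3+5+4 = 12 ballots, Zeta on 11. Eta wins 12–11.
No book is winless: Lambda beats Beta; Beta beats Eta; Delta beats Lambda; Eta beats Zeta; Zeta beats Beta. There is no Condorcet loser.

none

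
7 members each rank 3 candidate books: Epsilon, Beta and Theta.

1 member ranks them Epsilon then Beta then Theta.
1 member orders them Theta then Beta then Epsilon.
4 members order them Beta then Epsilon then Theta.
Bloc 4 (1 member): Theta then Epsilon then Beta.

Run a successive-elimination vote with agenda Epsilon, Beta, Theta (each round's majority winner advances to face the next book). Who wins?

Round 1: Epsilon vs Beta — 2–5, Beta advances.
Round 2: Beta vs Theta — 5–2, Beta advances.
The agenda winner is Beta.

Beta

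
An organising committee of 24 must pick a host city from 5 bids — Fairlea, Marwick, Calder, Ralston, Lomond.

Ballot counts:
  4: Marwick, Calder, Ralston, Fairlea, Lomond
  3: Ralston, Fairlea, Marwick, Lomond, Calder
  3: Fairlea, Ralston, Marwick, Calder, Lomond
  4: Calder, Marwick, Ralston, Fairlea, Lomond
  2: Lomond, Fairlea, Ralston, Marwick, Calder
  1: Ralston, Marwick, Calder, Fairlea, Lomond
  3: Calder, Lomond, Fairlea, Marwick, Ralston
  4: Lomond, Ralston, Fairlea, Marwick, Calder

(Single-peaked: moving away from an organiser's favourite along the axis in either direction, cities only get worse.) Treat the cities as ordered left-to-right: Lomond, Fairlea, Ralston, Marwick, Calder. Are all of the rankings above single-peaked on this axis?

no

Axis positions: Lomond=1, Fairlea=2, Ralston=3, Marwick=4, Calder=5.
Faction 1 (peak Marwick at position 4): ranking walks positions 4-5-3-2-1, expanding outward from the peak — single-peaked.
Faction 2 (peak Ralston at position 3): ranking walks positions 3-2-4-1-5, expanding outward from the peak — single-peaked.
Faction 3 (peak Fairlea at position 2): ranking walks positions 2-3-4-5-1, expanding outward from the peak — single-peaked.
Faction 4 (peak Calder at position 5): ranking walks positions 5-4-3-2-1, expanding outward from the peak — single-peaked.
Faction 5 (peak Lomond at position 1): ranking walks positions 1-2-3-4-5, expanding outward from the peak — single-peaked.
Faction 6 (peak Ralston at position 3): ranking walks positions 3-4-5-2-1, expanding outward from the peak — single-peaked.
Faction 7: ranking walks positions 5-1-2-4-3; Lomond is ranked above Marwick even though Marwick lies between Lomond and the peak Calder on the axis — preferences dip and rise again. Not single-peaked.
Faction 8: ranking walks positions 1-3-2-4-5; Ralston is ranked above Fairlea even though Fairlea lies between Ralston and the peak Lomond on the axis — preferences dip and rise again. Not single-peaked.
Faction 7 violates single-peakedness, so the profile is not single-peaked on this axis.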